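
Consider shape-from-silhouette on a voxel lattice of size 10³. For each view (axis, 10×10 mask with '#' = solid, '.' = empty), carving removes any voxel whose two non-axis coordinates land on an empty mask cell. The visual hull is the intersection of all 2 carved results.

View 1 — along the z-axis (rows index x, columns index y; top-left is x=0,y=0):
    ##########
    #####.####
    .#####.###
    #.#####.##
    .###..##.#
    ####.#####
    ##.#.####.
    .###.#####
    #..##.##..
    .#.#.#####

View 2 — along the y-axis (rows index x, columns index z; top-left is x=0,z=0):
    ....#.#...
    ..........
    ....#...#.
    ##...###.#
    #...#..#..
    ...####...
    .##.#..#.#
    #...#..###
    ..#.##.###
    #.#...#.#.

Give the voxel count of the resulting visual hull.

before carving: 1000 voxels (10×10×10)
V1 z: intersect with XY mask (77 set) -- 770 left
V2 y: intersect with XZ mask (37 set) -- 271 left

271 voxels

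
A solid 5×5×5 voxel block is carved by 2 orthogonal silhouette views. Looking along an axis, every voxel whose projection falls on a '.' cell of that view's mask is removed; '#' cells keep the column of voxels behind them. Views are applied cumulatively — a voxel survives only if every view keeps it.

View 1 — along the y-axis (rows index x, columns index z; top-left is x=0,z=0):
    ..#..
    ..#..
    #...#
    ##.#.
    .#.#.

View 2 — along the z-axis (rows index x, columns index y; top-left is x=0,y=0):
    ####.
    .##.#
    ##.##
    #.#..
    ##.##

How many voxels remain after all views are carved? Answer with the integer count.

29 voxels

start: 5×5×5 = 125 voxels
after view 1 [y-axis, 9 of 25 cells solid] → remaining = 45
after view 2 [z-axis, 17 of 25 cells solid] → remaining = 29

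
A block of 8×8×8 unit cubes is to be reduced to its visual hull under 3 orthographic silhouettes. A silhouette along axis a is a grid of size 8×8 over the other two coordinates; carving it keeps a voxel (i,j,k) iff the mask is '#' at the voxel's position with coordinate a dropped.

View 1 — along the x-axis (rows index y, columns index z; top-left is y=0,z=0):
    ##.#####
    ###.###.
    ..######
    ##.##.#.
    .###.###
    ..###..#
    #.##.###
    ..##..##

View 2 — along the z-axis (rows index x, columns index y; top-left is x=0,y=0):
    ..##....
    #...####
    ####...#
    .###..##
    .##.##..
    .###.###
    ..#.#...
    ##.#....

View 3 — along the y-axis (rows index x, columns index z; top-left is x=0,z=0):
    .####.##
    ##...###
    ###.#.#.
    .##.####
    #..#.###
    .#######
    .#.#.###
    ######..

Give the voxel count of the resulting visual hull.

voxel count = 127

before carving: 512 voxels (8×8×8)
[1] x-view keeps 44 columns → grid now 352
[2] z-view keeps 32 columns → grid now 176
[3] y-view keeps 45 columns → grid now 127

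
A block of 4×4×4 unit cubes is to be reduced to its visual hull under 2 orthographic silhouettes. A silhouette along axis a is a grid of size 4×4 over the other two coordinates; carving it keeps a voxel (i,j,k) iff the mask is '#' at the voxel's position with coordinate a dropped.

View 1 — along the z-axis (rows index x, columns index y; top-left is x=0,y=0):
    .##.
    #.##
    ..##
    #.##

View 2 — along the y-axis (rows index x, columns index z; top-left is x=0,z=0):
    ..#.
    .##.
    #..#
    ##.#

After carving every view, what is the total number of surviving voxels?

remaining voxels: 21

before carving: 64 voxels (4×4×4)
step 1: project along z, AND mask (10/16) → |grid| = 40
step 2: project along y, AND mask (8/16) → |grid| = 21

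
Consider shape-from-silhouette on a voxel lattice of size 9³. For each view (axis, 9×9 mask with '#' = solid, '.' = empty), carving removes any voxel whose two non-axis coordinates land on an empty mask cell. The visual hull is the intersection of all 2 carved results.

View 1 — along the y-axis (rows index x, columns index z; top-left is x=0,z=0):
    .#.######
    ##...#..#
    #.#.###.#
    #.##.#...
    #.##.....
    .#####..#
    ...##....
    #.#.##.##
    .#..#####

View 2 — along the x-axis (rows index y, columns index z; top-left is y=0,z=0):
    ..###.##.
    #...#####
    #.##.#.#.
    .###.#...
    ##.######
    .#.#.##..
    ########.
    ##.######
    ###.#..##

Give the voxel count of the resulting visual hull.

|visual hull| = 262

start: 9×9×9 = 729 voxels
carve view 1 (along y, XZ-mask fill 44/81): 396 voxels remain
carve view 2 (along x, YZ-mask fill 54/81): 262 voxels remain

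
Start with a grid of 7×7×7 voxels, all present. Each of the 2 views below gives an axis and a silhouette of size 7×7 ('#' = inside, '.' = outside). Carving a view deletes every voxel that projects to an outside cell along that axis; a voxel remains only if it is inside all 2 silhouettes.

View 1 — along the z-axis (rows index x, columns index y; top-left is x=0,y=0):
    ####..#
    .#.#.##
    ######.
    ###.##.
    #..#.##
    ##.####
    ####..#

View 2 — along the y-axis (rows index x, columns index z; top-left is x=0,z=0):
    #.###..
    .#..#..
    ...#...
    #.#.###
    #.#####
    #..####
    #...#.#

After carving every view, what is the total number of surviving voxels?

128 voxels

before carving: 343 voxels (7×7×7)
  1. axis=2 (XY plane), |mask|=35  ⇒  voxels=245
  2. axis=1 (XZ plane), |mask|=26  ⇒  voxels=128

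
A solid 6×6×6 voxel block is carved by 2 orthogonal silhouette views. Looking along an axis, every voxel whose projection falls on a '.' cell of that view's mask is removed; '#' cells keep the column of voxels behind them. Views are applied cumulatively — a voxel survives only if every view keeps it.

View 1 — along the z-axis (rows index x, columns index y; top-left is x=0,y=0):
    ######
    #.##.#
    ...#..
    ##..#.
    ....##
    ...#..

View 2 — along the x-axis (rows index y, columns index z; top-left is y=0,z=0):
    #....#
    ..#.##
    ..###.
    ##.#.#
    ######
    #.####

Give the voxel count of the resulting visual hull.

full grid |V| = 216
  1. axis=2 (XY plane), |mask|=17  ⇒  voxels=102
  2. axis=0 (YZ plane), |mask|=23  ⇒  voxels=67

67 voxels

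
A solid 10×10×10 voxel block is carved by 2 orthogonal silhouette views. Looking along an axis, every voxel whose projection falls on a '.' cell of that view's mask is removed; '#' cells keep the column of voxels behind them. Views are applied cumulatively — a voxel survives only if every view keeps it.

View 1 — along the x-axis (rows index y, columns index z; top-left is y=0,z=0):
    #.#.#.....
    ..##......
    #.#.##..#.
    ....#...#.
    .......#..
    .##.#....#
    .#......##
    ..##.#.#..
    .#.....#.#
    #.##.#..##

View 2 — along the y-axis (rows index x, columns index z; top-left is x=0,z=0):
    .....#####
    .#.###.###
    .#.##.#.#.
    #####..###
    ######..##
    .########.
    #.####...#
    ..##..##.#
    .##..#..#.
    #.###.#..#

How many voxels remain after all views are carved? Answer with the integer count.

full grid |V| = 1000
[1] x-view keeps 33 columns → grid now 330
[2] y-view keeps 62 columns → grid now 213

voxel count = 213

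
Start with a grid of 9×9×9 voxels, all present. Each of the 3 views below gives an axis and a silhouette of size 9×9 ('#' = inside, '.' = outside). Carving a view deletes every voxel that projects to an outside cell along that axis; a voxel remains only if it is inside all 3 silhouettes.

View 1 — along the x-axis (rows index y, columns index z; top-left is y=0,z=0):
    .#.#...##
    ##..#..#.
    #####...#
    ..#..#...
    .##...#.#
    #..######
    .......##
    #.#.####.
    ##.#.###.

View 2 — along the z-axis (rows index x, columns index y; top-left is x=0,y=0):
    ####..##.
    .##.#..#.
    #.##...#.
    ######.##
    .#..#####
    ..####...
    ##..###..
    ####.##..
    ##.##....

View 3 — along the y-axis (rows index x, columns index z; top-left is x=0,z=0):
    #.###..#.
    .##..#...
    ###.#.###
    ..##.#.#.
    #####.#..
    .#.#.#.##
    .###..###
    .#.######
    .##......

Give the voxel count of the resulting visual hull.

voxel count = 122

full grid |V| = 729
  1. axis=0 (YZ plane), |mask|=41  ⇒  voxels=369
  2. axis=2 (XY plane), |mask|=47  ⇒  voxels=209
  3. axis=1 (XZ plane), |mask|=45  ⇒  voxels=122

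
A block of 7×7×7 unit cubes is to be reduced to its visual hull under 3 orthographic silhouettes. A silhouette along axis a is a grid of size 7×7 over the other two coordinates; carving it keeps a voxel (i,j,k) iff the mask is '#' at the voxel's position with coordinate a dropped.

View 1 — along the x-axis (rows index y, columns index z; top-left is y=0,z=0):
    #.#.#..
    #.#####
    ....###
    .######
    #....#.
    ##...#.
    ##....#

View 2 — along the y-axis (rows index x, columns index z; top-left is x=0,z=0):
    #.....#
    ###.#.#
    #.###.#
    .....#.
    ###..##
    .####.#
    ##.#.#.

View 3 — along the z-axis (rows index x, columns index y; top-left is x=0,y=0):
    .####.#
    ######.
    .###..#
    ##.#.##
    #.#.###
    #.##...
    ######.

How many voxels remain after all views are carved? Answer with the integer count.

full grid |V| = 343
step 1: project along x, AND mask (26/49) → |grid| = 182
step 2: project along y, AND mask (27/49) → |grid| = 102
step 3: project along z, AND mask (34/49) → |grid| = 73

voxel count = 73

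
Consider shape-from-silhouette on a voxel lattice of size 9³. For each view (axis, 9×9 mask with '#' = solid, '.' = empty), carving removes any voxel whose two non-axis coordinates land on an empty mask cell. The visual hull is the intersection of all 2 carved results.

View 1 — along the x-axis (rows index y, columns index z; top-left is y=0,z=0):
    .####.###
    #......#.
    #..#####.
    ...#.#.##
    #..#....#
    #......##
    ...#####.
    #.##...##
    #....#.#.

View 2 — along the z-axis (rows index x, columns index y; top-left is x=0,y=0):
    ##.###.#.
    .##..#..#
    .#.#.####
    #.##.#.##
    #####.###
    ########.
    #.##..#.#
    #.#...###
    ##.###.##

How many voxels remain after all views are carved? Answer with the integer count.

start: 9×9×9 = 729 voxels
[1] x-view keeps 38 columns → grid now 342
[2] z-view keeps 55 columns → grid now 236

voxel count = 236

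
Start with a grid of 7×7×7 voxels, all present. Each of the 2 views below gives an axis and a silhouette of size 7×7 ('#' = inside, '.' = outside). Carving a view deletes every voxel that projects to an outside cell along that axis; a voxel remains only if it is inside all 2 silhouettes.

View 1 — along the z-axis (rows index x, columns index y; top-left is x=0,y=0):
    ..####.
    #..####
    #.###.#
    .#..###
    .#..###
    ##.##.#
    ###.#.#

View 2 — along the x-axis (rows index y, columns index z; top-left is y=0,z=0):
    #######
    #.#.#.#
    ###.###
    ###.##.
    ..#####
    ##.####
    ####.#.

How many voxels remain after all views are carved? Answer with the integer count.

start: 7×7×7 = 343 voxels
after view 1 [z-axis, 32 of 49 cells solid] → remaining = 224
after view 2 [x-axis, 38 of 49 cells solid] → remaining = 171

voxel count = 171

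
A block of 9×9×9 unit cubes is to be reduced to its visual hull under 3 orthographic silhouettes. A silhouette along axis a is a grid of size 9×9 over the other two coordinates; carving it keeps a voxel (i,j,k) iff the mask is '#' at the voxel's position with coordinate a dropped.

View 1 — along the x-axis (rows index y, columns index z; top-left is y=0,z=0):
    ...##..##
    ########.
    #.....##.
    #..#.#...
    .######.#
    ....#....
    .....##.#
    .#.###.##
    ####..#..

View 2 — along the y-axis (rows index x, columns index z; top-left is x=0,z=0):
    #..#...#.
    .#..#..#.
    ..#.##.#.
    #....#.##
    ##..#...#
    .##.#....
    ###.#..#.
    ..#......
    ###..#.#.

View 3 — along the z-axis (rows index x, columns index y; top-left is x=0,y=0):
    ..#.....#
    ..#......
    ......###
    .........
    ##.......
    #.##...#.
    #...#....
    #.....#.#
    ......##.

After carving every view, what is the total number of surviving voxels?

initial block: 9^3 = 729
step 1: project along x, AND mask (40/81) → |grid| = 360
step 2: project along y, AND mask (32/81) → |grid| = 133
step 3: project along z, AND mask (19/81) → |grid| = 28

28 voxels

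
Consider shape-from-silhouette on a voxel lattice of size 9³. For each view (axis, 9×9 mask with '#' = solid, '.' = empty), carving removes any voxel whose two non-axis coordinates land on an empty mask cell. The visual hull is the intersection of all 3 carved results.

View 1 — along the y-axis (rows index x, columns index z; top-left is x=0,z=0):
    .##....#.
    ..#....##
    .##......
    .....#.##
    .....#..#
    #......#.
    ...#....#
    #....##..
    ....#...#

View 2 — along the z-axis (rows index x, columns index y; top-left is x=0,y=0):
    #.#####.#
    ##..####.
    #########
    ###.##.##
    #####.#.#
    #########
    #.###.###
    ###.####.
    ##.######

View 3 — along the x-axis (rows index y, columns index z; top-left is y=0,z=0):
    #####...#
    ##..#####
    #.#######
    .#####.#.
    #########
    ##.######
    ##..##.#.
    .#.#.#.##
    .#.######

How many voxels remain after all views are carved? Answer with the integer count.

before carving: 729 voxels (9×9×9)
carve view 1 (along y, XZ-mask fill 22/81): 198 voxels remain
carve view 2 (along z, XY-mask fill 67/81): 161 voxels remain
carve view 3 (along x, YZ-mask fill 61/81): 124 voxels remain

|visual hull| = 124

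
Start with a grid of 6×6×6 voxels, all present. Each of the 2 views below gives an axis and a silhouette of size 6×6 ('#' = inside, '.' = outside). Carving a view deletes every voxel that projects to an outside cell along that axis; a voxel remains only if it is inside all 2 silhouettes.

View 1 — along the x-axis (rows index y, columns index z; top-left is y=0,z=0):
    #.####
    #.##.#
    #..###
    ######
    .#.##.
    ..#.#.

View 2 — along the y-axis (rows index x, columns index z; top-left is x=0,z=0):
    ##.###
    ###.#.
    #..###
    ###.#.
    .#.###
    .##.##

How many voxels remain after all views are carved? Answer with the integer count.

remaining voxels: 99

full grid |V| = 216
  1. axis=0 (YZ plane), |mask|=24  ⇒  voxels=144
  2. axis=1 (XZ plane), |mask|=25  ⇒  voxels=99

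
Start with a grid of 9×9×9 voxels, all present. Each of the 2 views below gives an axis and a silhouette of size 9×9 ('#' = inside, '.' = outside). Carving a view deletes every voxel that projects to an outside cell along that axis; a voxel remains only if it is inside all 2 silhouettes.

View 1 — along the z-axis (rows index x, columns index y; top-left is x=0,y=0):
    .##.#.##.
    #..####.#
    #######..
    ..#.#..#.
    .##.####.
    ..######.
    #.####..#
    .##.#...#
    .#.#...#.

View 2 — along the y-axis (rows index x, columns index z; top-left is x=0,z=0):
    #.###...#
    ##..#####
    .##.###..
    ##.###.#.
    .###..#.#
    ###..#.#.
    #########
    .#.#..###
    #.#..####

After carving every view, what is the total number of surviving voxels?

remaining voxels: 272

initial block: 9^3 = 729
V1 z: intersect with XY mask (46 set) -- 414 left
V2 y: intersect with XZ mask (53 set) -- 272 left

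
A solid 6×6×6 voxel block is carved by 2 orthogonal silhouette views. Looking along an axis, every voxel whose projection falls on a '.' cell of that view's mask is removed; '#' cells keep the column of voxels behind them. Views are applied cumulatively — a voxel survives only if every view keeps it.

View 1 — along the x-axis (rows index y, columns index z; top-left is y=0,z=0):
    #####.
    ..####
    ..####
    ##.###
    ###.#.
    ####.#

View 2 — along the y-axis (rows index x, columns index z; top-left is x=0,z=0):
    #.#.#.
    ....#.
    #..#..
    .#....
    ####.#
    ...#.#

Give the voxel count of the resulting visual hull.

63 voxels

before carving: 216 voxels (6×6×6)
  1. axis=0 (YZ plane), |mask|=27  ⇒  voxels=162
  2. axis=1 (XZ plane), |mask|=14  ⇒  voxels=63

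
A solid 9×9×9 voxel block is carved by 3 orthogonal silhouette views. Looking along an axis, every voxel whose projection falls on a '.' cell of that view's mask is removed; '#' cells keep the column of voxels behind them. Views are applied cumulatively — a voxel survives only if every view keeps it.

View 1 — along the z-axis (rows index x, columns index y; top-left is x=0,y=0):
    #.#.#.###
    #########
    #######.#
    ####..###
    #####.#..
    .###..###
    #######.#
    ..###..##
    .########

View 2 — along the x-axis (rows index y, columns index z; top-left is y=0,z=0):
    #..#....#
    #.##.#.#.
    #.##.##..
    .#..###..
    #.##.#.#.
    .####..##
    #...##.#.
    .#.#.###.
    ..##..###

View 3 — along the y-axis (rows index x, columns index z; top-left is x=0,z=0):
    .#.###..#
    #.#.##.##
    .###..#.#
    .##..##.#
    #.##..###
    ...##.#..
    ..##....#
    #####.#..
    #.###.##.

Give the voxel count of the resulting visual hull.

voxel count = 162

initial block: 9^3 = 729
carve view 1 (along z, XY-mask fill 63/81): 567 voxels remain
carve view 2 (along x, YZ-mask fill 42/81): 291 voxels remain
carve view 3 (along y, XZ-mask fill 45/81): 162 voxels remain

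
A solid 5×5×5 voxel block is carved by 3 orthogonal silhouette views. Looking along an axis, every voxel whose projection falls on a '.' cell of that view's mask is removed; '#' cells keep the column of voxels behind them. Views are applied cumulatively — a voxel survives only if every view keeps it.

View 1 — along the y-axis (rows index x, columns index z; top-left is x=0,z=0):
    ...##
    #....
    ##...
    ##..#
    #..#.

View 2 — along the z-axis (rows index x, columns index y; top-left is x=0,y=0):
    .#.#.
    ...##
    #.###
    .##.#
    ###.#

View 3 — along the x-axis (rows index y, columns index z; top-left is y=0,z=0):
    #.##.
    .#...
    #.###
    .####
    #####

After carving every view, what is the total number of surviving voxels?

start: 5×5×5 = 125 voxels
  1. axis=1 (XZ plane), |mask|=10  ⇒  voxels=50
  2. axis=2 (XY plane), |mask|=15  ⇒  voxels=31
  3. axis=0 (YZ plane), |mask|=17  ⇒  voxels=20

|visual hull| = 20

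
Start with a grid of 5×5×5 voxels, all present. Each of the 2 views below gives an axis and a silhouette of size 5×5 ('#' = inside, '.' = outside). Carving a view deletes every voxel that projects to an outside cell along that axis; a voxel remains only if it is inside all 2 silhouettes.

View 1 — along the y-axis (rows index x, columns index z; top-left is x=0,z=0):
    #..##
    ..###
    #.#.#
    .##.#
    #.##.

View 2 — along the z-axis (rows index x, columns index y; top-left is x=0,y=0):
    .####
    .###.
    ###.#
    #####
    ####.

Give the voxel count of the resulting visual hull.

voxel count = 60

start: 5×5×5 = 125 voxels
V1 y: intersect with XZ mask (15 set) -- 75 left
V2 z: intersect with XY mask (20 set) -- 60 left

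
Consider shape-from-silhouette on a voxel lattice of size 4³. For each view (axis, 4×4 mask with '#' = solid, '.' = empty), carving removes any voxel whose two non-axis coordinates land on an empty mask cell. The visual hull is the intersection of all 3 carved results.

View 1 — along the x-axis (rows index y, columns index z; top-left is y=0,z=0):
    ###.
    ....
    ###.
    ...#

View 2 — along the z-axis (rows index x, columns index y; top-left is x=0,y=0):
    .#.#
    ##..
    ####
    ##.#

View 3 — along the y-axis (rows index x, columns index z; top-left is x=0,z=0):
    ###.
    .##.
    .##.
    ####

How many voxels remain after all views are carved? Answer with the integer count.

before carving: 64 voxels (4×4×4)
[1] x-view keeps 7 columns → grid now 28
[2] z-view keeps 11 columns → grid now 15
[3] y-view keeps 11 columns → grid now 10

|visual hull| = 10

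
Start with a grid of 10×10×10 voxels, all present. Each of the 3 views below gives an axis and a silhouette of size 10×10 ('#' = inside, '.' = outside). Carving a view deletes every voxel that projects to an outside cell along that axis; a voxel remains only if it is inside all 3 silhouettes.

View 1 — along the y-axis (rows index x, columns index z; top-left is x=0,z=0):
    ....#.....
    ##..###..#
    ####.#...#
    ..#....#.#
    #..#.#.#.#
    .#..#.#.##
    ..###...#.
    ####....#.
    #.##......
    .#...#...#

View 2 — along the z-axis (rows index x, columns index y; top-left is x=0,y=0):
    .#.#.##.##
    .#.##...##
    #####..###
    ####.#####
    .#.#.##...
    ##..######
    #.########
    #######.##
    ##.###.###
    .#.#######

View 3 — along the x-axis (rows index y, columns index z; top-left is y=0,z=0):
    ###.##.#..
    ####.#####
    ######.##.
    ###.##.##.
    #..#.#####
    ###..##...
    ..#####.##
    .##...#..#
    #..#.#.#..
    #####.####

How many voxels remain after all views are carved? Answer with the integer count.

voxel count = 199

before carving: 1000 voxels (10×10×10)
  1. axis=1 (XZ plane), |mask|=41  ⇒  voxels=410
  2. axis=2 (XY plane), |mask|=74  ⇒  voxels=300
  3. axis=0 (YZ plane), |mask|=66  ⇒  voxels=199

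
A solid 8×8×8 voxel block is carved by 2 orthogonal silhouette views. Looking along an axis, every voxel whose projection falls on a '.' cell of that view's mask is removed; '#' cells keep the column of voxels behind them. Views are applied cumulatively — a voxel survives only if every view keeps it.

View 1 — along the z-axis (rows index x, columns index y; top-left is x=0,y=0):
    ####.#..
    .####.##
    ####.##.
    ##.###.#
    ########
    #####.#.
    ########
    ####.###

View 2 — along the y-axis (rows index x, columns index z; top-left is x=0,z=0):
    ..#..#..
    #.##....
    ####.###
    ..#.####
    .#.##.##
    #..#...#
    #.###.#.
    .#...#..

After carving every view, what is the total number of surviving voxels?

before carving: 512 voxels (8×8×8)
after view 1 [z-axis, 52 of 64 cells solid] → remaining = 416
after view 2 [y-axis, 32 of 64 cells solid] → remaining = 212

212 voxels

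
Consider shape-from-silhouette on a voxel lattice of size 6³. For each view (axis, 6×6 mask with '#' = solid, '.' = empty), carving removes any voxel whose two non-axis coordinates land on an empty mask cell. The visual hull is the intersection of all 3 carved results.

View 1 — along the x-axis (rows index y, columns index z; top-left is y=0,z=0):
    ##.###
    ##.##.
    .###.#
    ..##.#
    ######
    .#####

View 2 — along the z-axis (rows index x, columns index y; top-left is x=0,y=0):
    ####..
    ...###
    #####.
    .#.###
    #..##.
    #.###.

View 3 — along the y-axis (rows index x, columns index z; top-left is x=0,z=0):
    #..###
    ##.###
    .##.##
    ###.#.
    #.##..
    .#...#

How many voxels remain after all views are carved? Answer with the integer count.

full grid |V| = 216
carve view 1 (along x, YZ-mask fill 27/36): 162 voxels remain
carve view 2 (along z, XY-mask fill 23/36): 102 voxels remain
carve view 3 (along y, XZ-mask fill 22/36): 61 voxels remain

61 voxels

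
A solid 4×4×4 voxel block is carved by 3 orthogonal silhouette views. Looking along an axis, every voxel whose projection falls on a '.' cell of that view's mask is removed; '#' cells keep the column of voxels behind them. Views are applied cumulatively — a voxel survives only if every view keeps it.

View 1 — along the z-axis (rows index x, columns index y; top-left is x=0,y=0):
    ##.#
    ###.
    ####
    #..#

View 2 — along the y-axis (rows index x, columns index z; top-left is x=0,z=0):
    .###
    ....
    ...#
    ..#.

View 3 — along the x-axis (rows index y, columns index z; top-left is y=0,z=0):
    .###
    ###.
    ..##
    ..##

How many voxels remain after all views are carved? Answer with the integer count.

start: 4×4×4 = 64 voxels
step 1: project along z, AND mask (12/16) → |grid| = 48
step 2: project along y, AND mask (5/16) → |grid| = 15
step 3: project along x, AND mask (10/16) → |grid| = 12

|visual hull| = 12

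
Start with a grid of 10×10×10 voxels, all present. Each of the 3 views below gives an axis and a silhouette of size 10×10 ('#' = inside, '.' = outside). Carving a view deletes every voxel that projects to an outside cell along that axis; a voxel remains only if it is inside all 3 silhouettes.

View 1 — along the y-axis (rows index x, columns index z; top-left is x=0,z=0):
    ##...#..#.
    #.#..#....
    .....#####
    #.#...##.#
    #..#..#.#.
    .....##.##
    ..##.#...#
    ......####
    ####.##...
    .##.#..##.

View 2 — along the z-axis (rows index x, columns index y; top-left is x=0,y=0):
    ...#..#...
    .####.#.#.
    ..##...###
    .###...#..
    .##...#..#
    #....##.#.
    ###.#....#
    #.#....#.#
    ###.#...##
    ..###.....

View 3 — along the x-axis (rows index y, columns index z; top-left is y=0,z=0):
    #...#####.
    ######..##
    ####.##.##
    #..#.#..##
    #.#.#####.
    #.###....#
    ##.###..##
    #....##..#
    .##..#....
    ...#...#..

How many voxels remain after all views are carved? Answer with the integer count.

start: 10×10×10 = 1000 voxels
carve view 1 (along y, XZ-mask fill 44/100): 440 voxels remain
carve view 2 (along z, XY-mask fill 43/100): 190 voxels remain
carve view 3 (along x, YZ-mask fill 55/100): 116 voxels remain

|visual hull| = 116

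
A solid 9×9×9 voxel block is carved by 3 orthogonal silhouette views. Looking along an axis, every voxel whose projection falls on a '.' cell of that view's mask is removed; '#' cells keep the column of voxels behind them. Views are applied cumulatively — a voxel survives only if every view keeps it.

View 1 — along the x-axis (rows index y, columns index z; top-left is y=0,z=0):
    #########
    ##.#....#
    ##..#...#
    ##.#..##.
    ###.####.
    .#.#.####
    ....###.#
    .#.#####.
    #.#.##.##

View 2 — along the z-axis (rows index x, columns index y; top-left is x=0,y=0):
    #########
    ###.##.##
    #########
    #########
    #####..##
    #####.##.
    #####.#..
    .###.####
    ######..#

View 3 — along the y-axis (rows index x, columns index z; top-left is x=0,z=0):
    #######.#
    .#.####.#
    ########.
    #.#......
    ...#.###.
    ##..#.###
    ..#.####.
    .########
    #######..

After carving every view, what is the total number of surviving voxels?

|visual hull| = 252

full grid |V| = 729
step 1: project along x, AND mask (51/81) → |grid| = 459
step 2: project along z, AND mask (68/81) → |grid| = 384
step 3: project along y, AND mask (54/81) → |grid| = 252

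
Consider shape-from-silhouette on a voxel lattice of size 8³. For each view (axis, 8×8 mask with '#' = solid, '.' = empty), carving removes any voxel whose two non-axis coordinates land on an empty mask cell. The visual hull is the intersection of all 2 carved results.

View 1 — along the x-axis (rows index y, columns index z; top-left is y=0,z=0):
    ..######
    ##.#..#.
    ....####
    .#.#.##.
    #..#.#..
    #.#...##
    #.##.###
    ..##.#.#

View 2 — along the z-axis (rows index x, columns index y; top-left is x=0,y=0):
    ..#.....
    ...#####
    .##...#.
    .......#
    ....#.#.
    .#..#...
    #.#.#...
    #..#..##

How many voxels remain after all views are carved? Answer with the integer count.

92 voxels

initial block: 8^3 = 512
  1. axis=0 (YZ plane), |mask|=35  ⇒  voxels=280
  2. axis=2 (XY plane), |mask|=21  ⇒  voxels=92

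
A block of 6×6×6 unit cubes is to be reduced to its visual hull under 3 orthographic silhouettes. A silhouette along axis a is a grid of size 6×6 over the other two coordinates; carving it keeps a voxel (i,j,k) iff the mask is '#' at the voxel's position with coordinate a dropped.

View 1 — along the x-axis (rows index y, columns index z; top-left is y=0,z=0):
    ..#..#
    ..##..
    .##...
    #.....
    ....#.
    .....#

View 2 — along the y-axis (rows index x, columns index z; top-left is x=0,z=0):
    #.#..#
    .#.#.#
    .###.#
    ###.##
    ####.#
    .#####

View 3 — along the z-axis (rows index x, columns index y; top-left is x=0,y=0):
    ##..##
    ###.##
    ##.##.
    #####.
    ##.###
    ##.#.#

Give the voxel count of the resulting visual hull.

remaining voxels: 30

start: 6×6×6 = 216 voxels
step 1: project along x, AND mask (9/36) → |grid| = 54
step 2: project along y, AND mask (25/36) → |grid| = 41
step 3: project along z, AND mask (27/36) → |grid| = 30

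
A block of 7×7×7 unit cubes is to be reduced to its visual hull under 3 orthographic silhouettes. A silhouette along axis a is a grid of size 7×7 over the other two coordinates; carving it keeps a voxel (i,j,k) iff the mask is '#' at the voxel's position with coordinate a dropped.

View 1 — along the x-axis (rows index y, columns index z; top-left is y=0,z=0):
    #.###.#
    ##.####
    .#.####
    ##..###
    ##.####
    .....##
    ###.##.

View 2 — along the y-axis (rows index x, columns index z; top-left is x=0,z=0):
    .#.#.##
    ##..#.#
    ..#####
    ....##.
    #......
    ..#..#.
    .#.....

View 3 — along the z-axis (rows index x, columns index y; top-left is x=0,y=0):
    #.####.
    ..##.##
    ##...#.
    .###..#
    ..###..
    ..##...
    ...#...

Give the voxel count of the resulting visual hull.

full grid |V| = 343
after view 1 [x-axis, 34 of 49 cells solid] → remaining = 238
after view 2 [y-axis, 19 of 49 cells solid] → remaining = 97
after view 3 [z-axis, 22 of 49 cells solid] → remaining = 49

voxel count = 49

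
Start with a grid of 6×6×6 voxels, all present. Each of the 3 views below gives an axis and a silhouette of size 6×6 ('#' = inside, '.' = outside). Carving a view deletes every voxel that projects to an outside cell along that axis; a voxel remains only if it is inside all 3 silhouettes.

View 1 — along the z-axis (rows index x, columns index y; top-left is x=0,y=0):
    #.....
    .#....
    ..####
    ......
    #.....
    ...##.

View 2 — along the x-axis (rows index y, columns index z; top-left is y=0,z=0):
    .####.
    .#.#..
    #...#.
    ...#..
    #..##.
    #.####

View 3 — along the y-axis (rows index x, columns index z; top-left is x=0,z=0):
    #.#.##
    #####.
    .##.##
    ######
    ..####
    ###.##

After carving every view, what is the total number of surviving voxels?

full grid |V| = 216
V1 z: intersect with XY mask (9 set) -- 54 left
V2 x: intersect with YZ mask (17 set) -- 25 left
V3 y: intersect with XZ mask (28 set) -- 14 left

|visual hull| = 14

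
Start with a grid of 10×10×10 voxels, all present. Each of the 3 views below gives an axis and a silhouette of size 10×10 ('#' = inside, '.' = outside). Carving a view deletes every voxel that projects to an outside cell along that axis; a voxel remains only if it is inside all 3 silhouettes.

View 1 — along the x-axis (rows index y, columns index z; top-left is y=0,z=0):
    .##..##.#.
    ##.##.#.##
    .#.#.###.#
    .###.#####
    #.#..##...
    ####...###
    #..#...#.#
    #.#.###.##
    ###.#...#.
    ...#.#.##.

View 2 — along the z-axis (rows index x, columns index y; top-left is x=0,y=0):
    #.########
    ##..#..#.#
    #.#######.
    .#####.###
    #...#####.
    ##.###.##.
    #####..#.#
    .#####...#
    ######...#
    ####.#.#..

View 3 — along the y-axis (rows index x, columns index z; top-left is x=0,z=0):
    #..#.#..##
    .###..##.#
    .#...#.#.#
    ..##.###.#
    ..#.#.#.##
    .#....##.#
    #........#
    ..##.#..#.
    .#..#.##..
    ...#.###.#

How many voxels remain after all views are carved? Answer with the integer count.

181 voxels

initial block: 10^3 = 1000
V1 x: intersect with YZ mask (57 set) -- 570 left
V2 z: intersect with XY mask (69 set) -- 404 left
V3 y: intersect with XZ mask (45 set) -- 181 left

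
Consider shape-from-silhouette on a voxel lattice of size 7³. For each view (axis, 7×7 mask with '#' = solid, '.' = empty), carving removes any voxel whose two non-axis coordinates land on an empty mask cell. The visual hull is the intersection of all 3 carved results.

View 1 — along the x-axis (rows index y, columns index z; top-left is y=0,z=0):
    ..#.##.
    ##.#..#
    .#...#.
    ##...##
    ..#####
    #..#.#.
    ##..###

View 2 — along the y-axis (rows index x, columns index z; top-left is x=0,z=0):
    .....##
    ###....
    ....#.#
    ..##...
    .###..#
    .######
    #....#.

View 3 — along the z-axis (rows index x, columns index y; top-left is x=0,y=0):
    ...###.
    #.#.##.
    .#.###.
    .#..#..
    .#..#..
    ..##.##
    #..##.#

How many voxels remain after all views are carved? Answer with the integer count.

initial block: 7^3 = 343
carve view 1 (along x, YZ-mask fill 26/49): 182 voxels remain
carve view 2 (along y, XZ-mask fill 21/49): 77 voxels remain
carve view 3 (along z, XY-mask fill 23/49): 39 voxels remain

remaining voxels: 39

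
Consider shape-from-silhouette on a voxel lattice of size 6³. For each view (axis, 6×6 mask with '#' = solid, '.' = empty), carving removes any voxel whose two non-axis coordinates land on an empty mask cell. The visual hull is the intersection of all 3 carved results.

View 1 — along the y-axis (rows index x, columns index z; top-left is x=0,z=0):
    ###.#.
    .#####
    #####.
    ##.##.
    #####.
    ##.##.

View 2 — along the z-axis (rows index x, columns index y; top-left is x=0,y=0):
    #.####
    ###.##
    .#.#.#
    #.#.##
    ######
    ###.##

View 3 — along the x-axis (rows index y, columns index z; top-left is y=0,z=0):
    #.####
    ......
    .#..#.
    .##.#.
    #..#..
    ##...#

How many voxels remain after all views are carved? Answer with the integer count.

before carving: 216 voxels (6×6×6)
V1 y: intersect with XZ mask (27 set) -- 162 left
V2 z: intersect with XY mask (28 set) -- 126 left
V3 x: intersect with YZ mask (15 set) -- 56 left

remaining voxels: 56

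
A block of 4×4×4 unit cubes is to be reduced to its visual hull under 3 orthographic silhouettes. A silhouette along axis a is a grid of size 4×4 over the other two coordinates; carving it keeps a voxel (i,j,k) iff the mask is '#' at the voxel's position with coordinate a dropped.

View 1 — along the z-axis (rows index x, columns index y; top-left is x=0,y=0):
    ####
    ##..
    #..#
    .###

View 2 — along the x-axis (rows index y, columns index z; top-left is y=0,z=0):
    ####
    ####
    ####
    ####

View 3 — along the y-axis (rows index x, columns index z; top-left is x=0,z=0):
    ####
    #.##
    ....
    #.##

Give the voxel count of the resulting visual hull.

remaining voxels: 31

initial block: 4^3 = 64
  1. axis=2 (XY plane), |mask|=11  ⇒  voxels=44
  2. axis=0 (YZ plane), |mask|=16  ⇒  voxels=44
  3. axis=1 (XZ plane), |mask|=10  ⇒  voxels=31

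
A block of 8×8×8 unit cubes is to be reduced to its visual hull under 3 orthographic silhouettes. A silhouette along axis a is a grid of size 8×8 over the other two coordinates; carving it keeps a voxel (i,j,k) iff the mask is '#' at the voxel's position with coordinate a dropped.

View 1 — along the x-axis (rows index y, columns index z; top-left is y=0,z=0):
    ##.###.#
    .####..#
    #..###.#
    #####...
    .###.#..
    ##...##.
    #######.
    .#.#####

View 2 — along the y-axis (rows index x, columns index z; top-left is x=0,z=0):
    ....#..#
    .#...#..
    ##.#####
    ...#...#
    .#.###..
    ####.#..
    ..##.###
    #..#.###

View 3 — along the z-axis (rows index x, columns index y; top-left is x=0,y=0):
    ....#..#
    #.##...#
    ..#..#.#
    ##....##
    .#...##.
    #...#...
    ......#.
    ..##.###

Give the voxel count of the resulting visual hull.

voxel count = 68

start: 8×8×8 = 512 voxels
carve view 1 (along x, YZ-mask fill 42/64): 336 voxels remain
carve view 2 (along y, XZ-mask fill 32/64): 176 voxels remain
carve view 3 (along z, XY-mask fill 24/64): 68 voxels remain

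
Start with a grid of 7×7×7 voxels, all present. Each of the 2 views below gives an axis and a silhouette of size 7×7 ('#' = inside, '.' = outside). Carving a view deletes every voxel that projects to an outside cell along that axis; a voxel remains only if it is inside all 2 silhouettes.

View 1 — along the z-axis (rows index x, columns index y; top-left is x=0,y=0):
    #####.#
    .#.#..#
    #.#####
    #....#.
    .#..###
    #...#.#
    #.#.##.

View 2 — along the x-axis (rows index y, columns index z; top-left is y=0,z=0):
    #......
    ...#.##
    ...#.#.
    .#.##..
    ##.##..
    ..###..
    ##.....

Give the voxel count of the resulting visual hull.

start: 7×7×7 = 343 voxels
after view 1 [z-axis, 28 of 49 cells solid] → remaining = 196
after view 2 [x-axis, 18 of 49 cells solid] → remaining = 71

remaining voxels: 71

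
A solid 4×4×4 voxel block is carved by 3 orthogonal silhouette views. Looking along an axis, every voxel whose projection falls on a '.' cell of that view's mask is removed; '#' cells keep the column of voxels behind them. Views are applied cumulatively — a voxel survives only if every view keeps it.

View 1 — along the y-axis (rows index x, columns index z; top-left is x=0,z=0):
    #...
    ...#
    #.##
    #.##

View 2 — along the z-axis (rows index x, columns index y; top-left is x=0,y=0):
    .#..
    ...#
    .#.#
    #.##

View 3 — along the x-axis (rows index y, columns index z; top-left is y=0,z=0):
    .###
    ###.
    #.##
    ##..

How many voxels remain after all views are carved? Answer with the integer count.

voxel count = 10

full grid |V| = 64
  1. axis=1 (XZ plane), |mask|=8  ⇒  voxels=32
  2. axis=2 (XY plane), |mask|=7  ⇒  voxels=17
  3. axis=0 (YZ plane), |mask|=11  ⇒  voxels=10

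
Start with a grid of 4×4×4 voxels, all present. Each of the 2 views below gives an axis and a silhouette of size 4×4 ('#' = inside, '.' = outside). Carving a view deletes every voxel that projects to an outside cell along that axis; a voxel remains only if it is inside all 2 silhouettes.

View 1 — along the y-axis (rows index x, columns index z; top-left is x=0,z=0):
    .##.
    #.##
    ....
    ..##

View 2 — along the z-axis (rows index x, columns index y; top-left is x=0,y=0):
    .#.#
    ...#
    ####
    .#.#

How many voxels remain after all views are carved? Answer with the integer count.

before carving: 64 voxels (4×4×4)
after view 1 [y-axis, 7 of 16 cells solid] → remaining = 28
after view 2 [z-axis, 9 of 16 cells solid] → remaining = 11

11 voxels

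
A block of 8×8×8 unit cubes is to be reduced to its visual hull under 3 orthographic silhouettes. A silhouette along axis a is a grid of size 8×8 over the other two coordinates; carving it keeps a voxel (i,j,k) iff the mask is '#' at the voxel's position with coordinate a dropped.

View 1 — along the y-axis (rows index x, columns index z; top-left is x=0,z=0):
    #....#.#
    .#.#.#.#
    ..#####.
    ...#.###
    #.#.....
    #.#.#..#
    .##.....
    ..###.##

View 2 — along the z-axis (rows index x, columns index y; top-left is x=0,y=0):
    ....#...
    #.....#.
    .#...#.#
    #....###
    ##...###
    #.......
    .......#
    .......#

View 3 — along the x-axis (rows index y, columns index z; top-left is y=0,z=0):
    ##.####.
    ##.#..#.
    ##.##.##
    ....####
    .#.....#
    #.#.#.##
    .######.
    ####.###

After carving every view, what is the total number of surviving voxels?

before carving: 512 voxels (8×8×8)
  1. axis=1 (XZ plane), |mask|=29  ⇒  voxels=232
  2. axis=2 (XY plane), |mask|=18  ⇒  voxels=63
  3. axis=0 (YZ plane), |mask|=40  ⇒  voxels=43

voxel count = 43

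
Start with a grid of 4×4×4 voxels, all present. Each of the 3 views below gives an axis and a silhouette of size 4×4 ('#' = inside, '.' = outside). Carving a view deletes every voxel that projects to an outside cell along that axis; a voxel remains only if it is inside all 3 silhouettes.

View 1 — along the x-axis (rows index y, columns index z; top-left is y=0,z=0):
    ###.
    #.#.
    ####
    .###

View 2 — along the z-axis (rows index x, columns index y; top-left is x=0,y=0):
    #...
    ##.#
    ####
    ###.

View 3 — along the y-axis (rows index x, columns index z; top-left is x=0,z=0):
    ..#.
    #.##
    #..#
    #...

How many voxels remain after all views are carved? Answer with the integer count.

full grid |V| = 64
after view 1 [x-axis, 12 of 16 cells solid] → remaining = 48
after view 2 [z-axis, 11 of 16 cells solid] → remaining = 32
after view 3 [y-axis, 7 of 16 cells solid] → remaining = 15

voxel count = 15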